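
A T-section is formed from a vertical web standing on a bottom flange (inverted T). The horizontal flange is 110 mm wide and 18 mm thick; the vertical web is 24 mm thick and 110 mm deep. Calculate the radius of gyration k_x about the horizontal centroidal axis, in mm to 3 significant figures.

k_x ≈ 39.9 mm

Decompose the section into non-overlapping parts with the origin at the bottom-left of its bounding rectangle.
Flange: 110 × 18, A = 1 980 mm², y = 9 mm, Ī = 53 460 mm⁴.
Web: 24 × 110, A = 2 640 mm², y = 73 mm, Ī = 2 662 000 mm⁴.
Centroid: ȳ = ΣA·y / ΣA = 45.571 mm.
Transfer each piece to the horizontal centroidal axis using Ī + A·d² with d = y − 45.571:
  flange: d = -36.571 mm → contributes +2 701 649 mm⁴
  web: d = 27.429 mm → contributes +4 648 142 mm⁴
Total I = 7 349 791 mm⁴.
Radius of gyration: k = √(I/A) = √(7 349 791 / 4 620) = 39.886 mm.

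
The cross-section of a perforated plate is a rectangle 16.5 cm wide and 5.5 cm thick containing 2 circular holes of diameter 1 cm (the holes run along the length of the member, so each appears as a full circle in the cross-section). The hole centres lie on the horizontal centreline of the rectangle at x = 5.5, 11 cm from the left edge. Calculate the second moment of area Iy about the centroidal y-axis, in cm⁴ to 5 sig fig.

Iy ≈ 2046.9 cm⁴

Decompose the section into non-overlapping parts with the origin at the bottom-left of its bounding rectangle.
Plate: 16.5 × 5.5, A = 90.75 cm², x = 8.25 cm, Ī = 2058.891 cm⁴.
Hole 1 (subtracted): ⌀1, A = 0.7853982 cm², x = 5.5 cm, Ī = 0.04908739 cm⁴.
Hole 2 (subtracted): ⌀1, A = 0.7853982 cm², x = 11 cm, Ī = 0.04908739 cm⁴.
By symmetry the centroid is at mid-width, x̄ = 8.25 cm.
Transfer each piece to the centroidal y-axis using Ī + A·d² with d = x − 8.25:
  plate: d = 0 cm → contributes +2058.891 cm⁴
  hole 1: d = -2.75 cm → contributes −5.988661 cm⁴
  hole 2: d = 2.75 cm → contributes −5.988661 cm⁴
Total I = 2046.913 cm⁴.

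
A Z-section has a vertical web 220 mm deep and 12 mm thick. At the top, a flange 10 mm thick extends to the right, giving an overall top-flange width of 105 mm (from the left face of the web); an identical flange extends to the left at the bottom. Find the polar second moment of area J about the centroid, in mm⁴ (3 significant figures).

Decompose the section into non-overlapping parts with the origin at the bottom-left of its bounding rectangle.
Web: 12 × 220, A = 2 640 mm², y = 110 mm, Ī = 10 648 000 mm⁴.
Top flange (beyond web): 93 × 10, A = 930 mm², y = 215 mm, Ī = 7 750 mm⁴.
Bottom flange (beyond web): 93 × 10, A = 930 mm², y = 5 mm, Ī = 7 750 mm⁴.
Centroid: ȳ = ΣA·y / ΣA = 110 mm.
Transfer each piece to the centroidal x-axis using Ī + A·d² with d = y − 110:
  web: d = 0 mm → contributes +10 648 000 mm⁴
  top flange (beyond web): d = 105 mm → contributes +10 261 000 mm⁴
  bottom flange (beyond web): d = -105 mm → contributes +10 261 000 mm⁴
Total I = 31 170 000 mm⁴.
For the y-axis: x̄ = 99 mm.
Repeating about the centroidal y-axis gives I_y = 6 498 900 mm⁴.
Polar second moment: J = I_x + I_y = 37 668 900 mm⁴.

J ≈ 3.77 × 10⁷ mm⁴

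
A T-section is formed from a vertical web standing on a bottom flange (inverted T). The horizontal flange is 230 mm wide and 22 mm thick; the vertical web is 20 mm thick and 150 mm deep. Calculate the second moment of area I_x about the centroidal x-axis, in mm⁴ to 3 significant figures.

I_x ≈ 1.98 × 10⁷ mm⁴

Treat the section as a set of non-overlapping primitives; coordinates are from the bounding-box lower-left.
Flange: 230 × 22, A = 5 060 mm², y = 11 mm, Ī = 204 087 mm⁴.
Web: 20 × 150, A = 3 000 mm², y = 97 mm, Ī = 5 625 000 mm⁴.
Centroid: ȳ = ΣA·y / ΣA = 43.01 mm.
Transfer each piece to the centroidal x-axis using Ī + A·d² with d = y − 43.01:
  flange: d = -32.01 mm → contributes +5 388 741 mm⁴
  web: d = 53.99 mm → contributes +14 369 784 mm⁴
Total I = 19 758 526 mm⁴.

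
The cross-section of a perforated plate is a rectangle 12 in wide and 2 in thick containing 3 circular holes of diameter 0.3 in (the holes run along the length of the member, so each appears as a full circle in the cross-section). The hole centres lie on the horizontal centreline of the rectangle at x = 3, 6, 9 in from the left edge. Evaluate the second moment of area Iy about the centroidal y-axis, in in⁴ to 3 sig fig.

Iy ≈ 287 in⁴

Decompose the section into non-overlapping parts with the origin at the bottom-left of its bounding rectangle.
Plate: 12 × 2, A = 24 in², x = 6 in, Ī = 288 in⁴.
Hole 1 (subtracted): ⌀0.3, A = 0.070686 in², x = 3 in, Ī = 0.00039761 in⁴.
Hole 2 (subtracted): ⌀0.3, A = 0.070686 in², x = 6 in, Ī = 0.00039761 in⁴.
Hole 3 (subtracted): ⌀0.3, A = 0.070686 in², x = 9 in, Ī = 0.00039761 in⁴.
By symmetry the centroid is at mid-width, x̄ = 6 in.
Transfer each piece to the centroidal y-axis using Ī + A·d² with d = x − 6:
  plate: d = 0 in → contributes +288 in⁴
  hole 1: d = -3 in → contributes −0.63657 in⁴
  hole 2: d = 0 in → contributes −0.00039761 in⁴
  hole 3: d = 3 in → contributes −0.63657 in⁴
Total I = 286.73 in⁴.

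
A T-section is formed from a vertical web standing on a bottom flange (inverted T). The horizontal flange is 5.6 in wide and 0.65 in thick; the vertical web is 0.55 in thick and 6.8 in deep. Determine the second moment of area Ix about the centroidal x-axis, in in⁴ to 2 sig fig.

Decompose the section into non-overlapping parts with the origin at the bottom-left of its bounding rectangle.
Flange: 5.6 × 0.65, A = 3.64 in², y = 0.325 in, Ī = 0.1282 in⁴.
Web: 0.55 × 6.8, A = 3.74 in², y = 4.05 in, Ī = 14.41 in⁴.
Centroid: ȳ = ΣA·y / ΣA = 2.213 in.
Transfer each piece to the centroidal x-axis using Ī + A·d² with d = y − 2.213:
  flange: d = -1.888 in → contributes +13.1 in⁴
  web: d = 1.837 in → contributes +27.04 in⁴
Total I = 40.14 in⁴.

Ix ≈ 40 in⁴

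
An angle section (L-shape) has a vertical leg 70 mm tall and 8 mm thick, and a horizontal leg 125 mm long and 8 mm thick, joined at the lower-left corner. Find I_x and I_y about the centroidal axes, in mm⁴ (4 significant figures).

I_x ≈ 5.704 × 10⁵ mm⁴, I_y ≈ 2.439 × 10⁶ mm⁴

Treat the section as a set of non-overlapping primitives; coordinates are from the bounding-box lower-left.
Vertical leg: 8 × 70, A = 560 mm², y = 35 mm, Ī = 228 667 mm⁴.
Horizontal leg (remainder): 117 × 8, A = 936 mm², y = 4 mm, Ī = 4 992 mm⁴.
Centroid: ȳ = ΣA·y / ΣA = 15.6043 mm.
Transfer each piece to the centroidal x-axis using Ī + A·d² with d = y − 15.6043:
  vertical leg: d = 19.3957 mm → contributes +439 335 mm⁴
  horizontal leg (remainder): d = -11.6043 mm → contributes +131 033 mm⁴
Total I = 570 368 mm⁴.
For the y-axis: x̄ = 43.1043 mm.
Repeating about the centroidal y-axis gives I_y = 2 439 378 mm⁴.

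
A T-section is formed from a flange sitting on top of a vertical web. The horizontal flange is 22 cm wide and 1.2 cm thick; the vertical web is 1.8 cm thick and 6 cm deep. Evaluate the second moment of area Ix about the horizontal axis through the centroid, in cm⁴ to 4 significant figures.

Ix ≈ 134.9 cm⁴

Treat the section as a set of non-overlapping primitives; coordinates are from the bounding-box lower-left.
Flange: 22 × 1.2, A = 26.4 cm², y = 6.6 cm, Ī = 3.168 cm⁴.
Web: 1.8 × 6, A = 10.8 cm², y = 3 cm, Ī = 32.4 cm⁴.
Centroid: ȳ = ΣA·y / ΣA = 5.55484 cm.
Transfer each piece to the horizontal axis through the centroid using Ī + A·d² with d = y − 5.55484:
  flange: d = 1.04516 cm → contributes +32.0064 cm⁴
  web: d = -2.55484 cm → contributes +102.894 cm⁴
Total I = 134.9 cm⁴.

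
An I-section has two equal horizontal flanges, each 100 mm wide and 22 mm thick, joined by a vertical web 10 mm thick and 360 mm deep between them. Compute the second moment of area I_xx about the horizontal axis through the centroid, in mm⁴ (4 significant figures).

I_xx ≈ 1.996 × 10⁸ mm⁴

Break the section into simple shapes (no overlaps), measuring from the bottom-left corner of the bounding box.
Bottom flange: 100 × 22, A = 2 200 mm², y = 11 mm, Ī = 88733.3 mm⁴.
Web: 10 × 360, A = 3 600 mm², y = 202 mm, Ī = 38 880 000 mm⁴.
Top flange: 100 × 22, A = 2 200 mm², y = 393 mm, Ī = 88733.3 mm⁴.
By symmetry the centroid is at mid-height, ȳ = 202 mm.
Transfer each piece to the horizontal axis through the centroid using Ī + A·d² with d = y − 202:
  bottom flange: d = -191 mm → contributes +80 346 933 mm⁴
  web: d = 0 mm → contributes +38 880 000 mm⁴
  top flange: d = 191 mm → contributes +80 346 933 mm⁴
Total I = 199 573 867 mm⁴.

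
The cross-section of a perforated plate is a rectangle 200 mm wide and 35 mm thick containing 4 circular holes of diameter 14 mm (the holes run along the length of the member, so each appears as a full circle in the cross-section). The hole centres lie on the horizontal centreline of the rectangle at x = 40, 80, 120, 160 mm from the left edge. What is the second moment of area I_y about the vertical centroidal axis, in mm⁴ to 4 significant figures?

Treat the section as a set of non-overlapping primitives; coordinates are from the bounding-box lower-left.
Plate: 200 × 35, A = 7 000 mm², x = 100 mm, Ī = 23 333 333 mm⁴.
Hole 1 (subtracted): ⌀14, A = 153.938 mm², x = 40 mm, Ī = 1885.74 mm⁴.
Hole 2 (subtracted): ⌀14, A = 153.938 mm², x = 80 mm, Ī = 1885.74 mm⁴.
Hole 3 (subtracted): ⌀14, A = 153.938 mm², x = 120 mm, Ī = 1885.74 mm⁴.
Hole 4 (subtracted): ⌀14, A = 153.938 mm², x = 160 mm, Ī = 1885.74 mm⁴.
By symmetry the centroid is at mid-width, x̄ = 100 mm.
Transfer each piece to the vertical centroidal axis using Ī + A·d² with d = x − 100:
  plate: d = 0 mm → contributes +23 333 333 mm⁴
  hole 1: d = -60 mm → contributes −556 063 mm⁴
  hole 2: d = -20 mm → contributes −63 461 mm⁴
  hole 3: d = 20 mm → contributes −63 461 mm⁴
  hole 4: d = 60 mm → contributes −556 063 mm⁴
Total I = 22 094 286 mm⁴.

I_y ≈ 2.209 × 10⁷ mm⁴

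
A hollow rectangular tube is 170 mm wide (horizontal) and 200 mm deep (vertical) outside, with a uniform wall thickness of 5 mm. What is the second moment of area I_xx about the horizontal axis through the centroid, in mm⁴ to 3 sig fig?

I_xx ≈ 2.19 × 10⁷ mm⁴

Split into non-overlapping primitives; take the origin at the lower-left of the bounding box.
Outer rectangle: 170 × 200, A = 34 000 mm², y = 100 mm, Ī = 113 333 333 mm⁴.
Inner void (subtracted): 160 × 190, A = 30 400 mm², y = 100 mm, Ī = 91 453 333 mm⁴.
By symmetry the centroid is at mid-height, ȳ = 100 mm.
All pieces are centred on the horizontal axis through the centroid, so I = ΣĪ (holes subtracted) = 21 880 000 mm⁴.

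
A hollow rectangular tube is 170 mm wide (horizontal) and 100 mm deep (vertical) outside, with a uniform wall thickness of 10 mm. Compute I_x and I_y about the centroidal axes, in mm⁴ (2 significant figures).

I_x ≈ 7.8 × 10⁶ mm⁴, I_y ≈ 1.8 × 10⁷ mm⁴

Treat the section as a set of non-overlapping primitives; coordinates are from the bounding-box lower-left.
Outer rectangle: 170 × 100, A = 17 000 mm², y = 50 mm, Ī = 14 166 667 mm⁴.
Inner void (subtracted): 150 × 80, A = 12 000 mm², y = 50 mm, Ī = 6 400 000 mm⁴.
By symmetry the centroid is at mid-height, ȳ = 50 mm.
All pieces are centred on the centroidal x-axis, so I = ΣĪ (holes subtracted) = 7 766 667 mm⁴.
Repeating about the centroidal y-axis gives I_y = 18 441 667 mm⁴.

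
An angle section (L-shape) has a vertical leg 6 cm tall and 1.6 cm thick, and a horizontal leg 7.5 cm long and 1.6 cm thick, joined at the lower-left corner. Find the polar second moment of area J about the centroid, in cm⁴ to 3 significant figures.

J ≈ 150 cm⁴

Split into non-overlapping primitives; take the origin at the lower-left of the bounding box.
Vertical leg: 1.6 × 6, A = 9.6 cm², y = 3 cm, Ī = 28.8 cm⁴.
Horizontal leg (remainder): 5.9 × 1.6, A = 9.44 cm², y = 0.8 cm, Ī = 2.0139 cm⁴.
Centroid: ȳ = ΣA·y / ΣA = 1.9092 cm.
Transfer each piece to the centroidal x-axis using Ī + A·d² with d = y − 1.9092:
  vertical leg: d = 1.0908 cm → contributes +40.222 cm⁴
  horizontal leg (remainder): d = -1.1092 cm → contributes +13.629 cm⁴
Total I = 53.851 cm⁴.
For the y-axis: x̄ = 2.6592 cm.
Repeating about the centroidal y-axis gives I_y = 96.365 cm⁴.
Polar second moment: J = I_x + I_y = 150.22 cm⁴.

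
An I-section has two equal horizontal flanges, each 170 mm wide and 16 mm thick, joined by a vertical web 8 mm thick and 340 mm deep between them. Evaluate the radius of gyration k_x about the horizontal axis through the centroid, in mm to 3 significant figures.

Decompose the section into non-overlapping parts with the origin at the bottom-left of its bounding rectangle.
Bottom flange: 170 × 16, A = 2 720 mm², y = 8 mm, Ī = 58 027 mm⁴.
Web: 8 × 340, A = 2 720 mm², y = 186 mm, Ī = 26 202 667 mm⁴.
Top flange: 170 × 16, A = 2 720 mm², y = 364 mm, Ī = 58 027 mm⁴.
By symmetry the centroid is at mid-height, ȳ = 186 mm.
Transfer each piece to the horizontal axis through the centroid using Ī + A·d² with d = y − 186:
  bottom flange: d = -178 mm → contributes +86 238 507 mm⁴
  web: d = 0 mm → contributes +26 202 667 mm⁴
  top flange: d = 178 mm → contributes +86 238 507 mm⁴
Total I = 198 679 680 mm⁴.
Radius of gyration: k = √(I/A) = √(198 679 680 / 8 160) = 156.04 mm.

k_x ≈ 156 mm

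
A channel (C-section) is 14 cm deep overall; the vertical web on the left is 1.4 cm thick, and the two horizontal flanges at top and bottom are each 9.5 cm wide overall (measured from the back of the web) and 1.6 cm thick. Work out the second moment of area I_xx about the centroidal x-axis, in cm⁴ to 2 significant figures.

Split into non-overlapping primitives; take the origin at the lower-left of the bounding box.
Web: 1.4 × 14, A = 19.6 cm², y = 7 cm, Ī = 320.1 cm⁴.
Top flange (beyond web): 8.1 × 1.6, A = 12.96 cm², y = 13.2 cm, Ī = 2.765 cm⁴.
Bottom flange (beyond web): 8.1 × 1.6, A = 12.96 cm², y = 0.8 cm, Ī = 2.765 cm⁴.
By symmetry the centroid is at mid-height, ȳ = 7 cm.
Transfer each piece to the centroidal x-axis using Ī + A·d² with d = y − 7:
  web: d = 0 cm → contributes +320.1 cm⁴
  top flange (beyond web): d = 6.2 cm → contributes +500.9 cm⁴
  bottom flange (beyond web): d = -6.2 cm → contributes +500.9 cm⁴
Total I = 1 322 cm⁴.

I_xx ≈ 1300 cm⁴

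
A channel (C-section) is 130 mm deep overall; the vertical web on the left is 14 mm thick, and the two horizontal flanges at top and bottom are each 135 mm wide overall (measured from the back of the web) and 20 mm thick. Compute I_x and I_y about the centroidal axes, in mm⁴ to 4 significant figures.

I_x ≈ 1.737 × 10⁷ mm⁴, I_y ≈ 1.196 × 10⁷ mm⁴

Split into non-overlapping primitives; take the origin at the lower-left of the bounding box.
Web: 14 × 130, A = 1 820 mm², y = 65 mm, Ī = 2 563 167 mm⁴.
Top flange (beyond web): 121 × 20, A = 2 420 mm², y = 120 mm, Ī = 80666.7 mm⁴.
Bottom flange (beyond web): 121 × 20, A = 2 420 mm², y = 10 mm, Ī = 80666.7 mm⁴.
By symmetry the centroid is at mid-height, ȳ = 65 mm.
Transfer each piece to the centroidal x-axis using Ī + A·d² with d = y − 65:
  web: d = 0 mm → contributes +2 563 167 mm⁴
  top flange (beyond web): d = 55 mm → contributes +7 401 167 mm⁴
  bottom flange (beyond web): d = -55 mm → contributes +7 401 167 mm⁴
Total I = 17 365 500 mm⁴.
For the y-axis: x̄ = 56.0541 mm.
Repeating about the centroidal y-axis gives I_y = 11 961 221 mm⁴.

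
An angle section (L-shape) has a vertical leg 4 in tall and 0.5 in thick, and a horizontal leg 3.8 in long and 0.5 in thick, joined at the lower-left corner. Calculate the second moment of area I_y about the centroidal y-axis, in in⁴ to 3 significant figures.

I_y ≈ 4.80 in⁴

Break the section into simple shapes (no overlaps), measuring from the bottom-left corner of the bounding box.
Vertical leg: 0.5 × 4, A = 2 in², x = 0.25 in, Ī = 0.041667 in⁴.
Horizontal leg (remainder): 3.3 × 0.5, A = 1.65 in², x = 2.15 in, Ī = 1.4974 in⁴.
Centroid: x̄ = ΣA·x / ΣA = 1.1089 in.
Transfer each piece to the centroidal y-axis using Ī + A·d² with d = x − 1.1089:
  vertical leg: d = -0.8589 in → contributes +1.5171 in⁴
  horizontal leg (remainder): d = 1.0411 in → contributes +3.2858 in⁴
Total I = 4.8029 in⁴.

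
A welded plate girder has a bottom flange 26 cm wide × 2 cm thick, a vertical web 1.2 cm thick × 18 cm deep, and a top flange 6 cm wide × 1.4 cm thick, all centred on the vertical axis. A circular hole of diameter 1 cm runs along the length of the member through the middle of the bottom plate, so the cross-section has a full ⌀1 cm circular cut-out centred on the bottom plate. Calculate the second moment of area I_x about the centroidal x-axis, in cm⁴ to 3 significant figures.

I_x ≈ 4230 cm⁴

Break the section into simple shapes (no overlaps), measuring from the bottom-left corner of the bounding box.
Bottom plate: 26 × 2, A = 52 cm², y = 1 cm, Ī = 17.333 cm⁴.
Web plate: 1.2 × 18, A = 21.6 cm², y = 11 cm, Ī = 583.2 cm⁴.
Top plate: 6 × 1.4, A = 8.4 cm², y = 20.7 cm, Ī = 1.372 cm⁴.
Hole (subtracted): ⌀1, A = 0.7854 cm², y = 1 cm, Ī = 0.049087 cm⁴.
Centroid: ȳ = ΣA·y / ΣA = 5.6972 cm.
Transfer each piece to the centroidal x-axis using Ī + A·d² with d = y − 5.6972:
  bottom plate: d = -4.6972 cm → contributes +1164.6 cm⁴
  web plate: d = 5.3028 cm → contributes +1190.6 cm⁴
  top plate: d = 15.003 cm → contributes +1892.1 cm⁴
  hole: d = -4.6972 cm → contributes −17.378 cm⁴
Total I = 4229.9 cm⁴.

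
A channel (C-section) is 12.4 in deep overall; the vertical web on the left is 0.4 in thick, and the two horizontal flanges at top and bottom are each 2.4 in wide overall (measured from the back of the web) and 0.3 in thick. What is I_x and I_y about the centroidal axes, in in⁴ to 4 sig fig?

I_x ≈ 107.5 in⁴, I_y ≈ 1.858 in⁴

Break the section into simple shapes (no overlaps), measuring from the bottom-left corner of the bounding box.
Web: 0.4 × 12.4, A = 4.96 in², y = 6.2 in, Ī = 63.5541 in⁴.
Top flange (beyond web): 2 × 0.3, A = 0.6 in², y = 12.25 in, Ī = 0.0045 in⁴.
Bottom flange (beyond web): 2 × 0.3, A = 0.6 in², y = 0.15 in, Ī = 0.0045 in⁴.
By symmetry the centroid is at mid-height, ȳ = 6.2 in.
Transfer each piece to the centroidal x-axis using Ī + A·d² with d = y − 6.2:
  web: d = 0 in → contributes +63.5541 in⁴
  top flange (beyond web): d = 6.05 in → contributes +21.966 in⁴
  bottom flange (beyond web): d = -6.05 in → contributes +21.966 in⁴
Total I = 107.486 in⁴.
For the y-axis: x̄ = 0.433766 in.
Repeating about the centroidal y-axis gives I_y = 1.85751 in⁴.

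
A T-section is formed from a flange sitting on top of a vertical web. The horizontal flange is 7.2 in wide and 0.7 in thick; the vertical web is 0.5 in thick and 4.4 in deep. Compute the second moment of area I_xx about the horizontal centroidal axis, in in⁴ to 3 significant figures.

I_xx ≈ 13.7 in⁴

Decompose the section into non-overlapping parts with the origin at the bottom-left of its bounding rectangle.
Flange: 7.2 × 0.7, A = 5.04 in², y = 4.75 in, Ī = 0.2058 in⁴.
Web: 0.5 × 4.4, A = 2.2 in², y = 2.2 in, Ī = 3.5493 in⁴.
Centroid: ȳ = ΣA·y / ΣA = 3.9751 in.
Transfer each piece to the horizontal centroidal axis using Ī + A·d² with d = y − 3.9751:
  flange: d = 0.77486 in → contributes +3.2319 in⁴
  web: d = -1.7751 in → contributes +10.482 in⁴
Total I = 13.714 in⁴.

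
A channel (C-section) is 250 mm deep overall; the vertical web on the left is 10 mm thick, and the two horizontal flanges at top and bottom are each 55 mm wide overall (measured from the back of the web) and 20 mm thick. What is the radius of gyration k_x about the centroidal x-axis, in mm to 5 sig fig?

Break the section into simple shapes (no overlaps), measuring from the bottom-left corner of the bounding box.
Web: 10 × 250, A = 2 500 mm², y = 125 mm, Ī = 13 020 833 mm⁴.
Top flange (beyond web): 45 × 20, A = 900 mm², y = 240 mm, Ī = 30 000 mm⁴.
Bottom flange (beyond web): 45 × 20, A = 900 mm², y = 10 mm, Ī = 30 000 mm⁴.
By symmetry the centroid is at mid-height, ȳ = 125 mm.
Transfer each piece to the centroidal x-axis using Ī + A·d² with d = y − 125:
  web: d = 0 mm → contributes +13 020 833 mm⁴
  top flange (beyond web): d = 115 mm → contributes +11 932 500 mm⁴
  bottom flange (beyond web): d = -115 mm → contributes +11 932 500 mm⁴
Total I = 36 885 833 mm⁴.
Radius of gyration: k = √(I/A) = √(36 885 833 / 4 300) = 92.61804 mm.

k_x ≈ 92.618 mm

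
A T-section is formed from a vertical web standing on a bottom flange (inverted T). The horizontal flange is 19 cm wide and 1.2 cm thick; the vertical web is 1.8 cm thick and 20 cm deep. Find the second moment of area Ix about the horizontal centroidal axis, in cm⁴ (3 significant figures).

Ix ≈ 2770 cm⁴

Treat the section as a set of non-overlapping primitives; coordinates are from the bounding-box lower-left.
Flange: 19 × 1.2, A = 22.8 cm², y = 0.6 cm, Ī = 2.736 cm⁴.
Web: 1.8 × 20, A = 36 cm², y = 11.2 cm, Ī = 1 200 cm⁴.
Centroid: ȳ = ΣA·y / ΣA = 7.0898 cm.
Transfer each piece to the horizontal centroidal axis using Ī + A·d² with d = y − 7.0898:
  flange: d = -6.4898 cm → contributes +963.01 cm⁴
  web: d = 4.1102 cm → contributes +1808.2 cm⁴
Total I = 2771.2 cm⁴.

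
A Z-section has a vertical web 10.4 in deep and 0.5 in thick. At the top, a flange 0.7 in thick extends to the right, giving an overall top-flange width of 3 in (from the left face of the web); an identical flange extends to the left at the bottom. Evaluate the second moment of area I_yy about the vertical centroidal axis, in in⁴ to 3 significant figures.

Decompose the section into non-overlapping parts with the origin at the bottom-left of its bounding rectangle.
Web: 0.5 × 10.4, A = 5.2 in², x = 2.75 in, Ī = 0.10833 in⁴.
Top flange (beyond web): 2.5 × 0.7, A = 1.75 in², x = 4.25 in, Ī = 0.91146 in⁴.
Bottom flange (beyond web): 2.5 × 0.7, A = 1.75 in², x = 1.25 in, Ī = 0.91146 in⁴.
Centroid: x̄ = ΣA·x / ΣA = 2.75 in.
Transfer each piece to the vertical centroidal axis using Ī + A·d² with d = x − 2.75:
  web: d = 0 in → contributes +0.10833 in⁴
  top flange (beyond web): d = 1.5 in → contributes +4.849 in⁴
  bottom flange (beyond web): d = -1.5 in → contributes +4.849 in⁴
Total I = 9.8063 in⁴.

I_yy ≈ 9.81 in⁴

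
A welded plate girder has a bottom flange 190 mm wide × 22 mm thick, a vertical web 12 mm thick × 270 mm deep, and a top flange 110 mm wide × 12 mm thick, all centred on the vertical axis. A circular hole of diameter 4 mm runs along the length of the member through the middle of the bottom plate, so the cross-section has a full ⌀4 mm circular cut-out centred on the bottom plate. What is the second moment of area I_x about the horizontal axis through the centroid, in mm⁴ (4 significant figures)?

I_x ≈ 1.145 × 10⁸ mm⁴

Break the section into simple shapes (no overlaps), measuring from the bottom-left corner of the bounding box.
Bottom plate: 190 × 22, A = 4 180 mm², y = 11 mm, Ī = 168 593 mm⁴.
Web plate: 12 × 270, A = 3 240 mm², y = 157 mm, Ī = 19 683 000 mm⁴.
Top plate: 110 × 12, A = 1 320 mm², y = 298 mm, Ī = 15 840 mm⁴.
Hole (subtracted): ⌀4, A = 12.5664 mm², y = 11 mm, Ī = 12.5664 mm⁴.
Centroid: ȳ = ΣA·y / ΣA = 108.609 mm.
Transfer each piece to the horizontal axis through the centroid using Ī + A·d² with d = y − 108.609:
  bottom plate: d = -97.6095 mm → contributes +39 993 981 mm⁴
  web plate: d = 48.3905 mm → contributes +27 269 931 mm⁴
  top plate: d = 189.391 mm → contributes +47 362 630 mm⁴
  hole: d = -97.6095 mm → contributes −119 740 mm⁴
Total I = 114 506 802 mm⁴.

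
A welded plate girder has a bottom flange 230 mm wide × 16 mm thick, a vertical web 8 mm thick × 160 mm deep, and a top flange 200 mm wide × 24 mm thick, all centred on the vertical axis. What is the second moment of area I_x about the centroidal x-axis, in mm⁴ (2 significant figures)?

I_x ≈ 7.1 × 10⁷ mm⁴

Decompose the section into non-overlapping parts with the origin at the bottom-left of its bounding rectangle.
Bottom plate: 230 × 16, A = 3 680 mm², y = 8 mm, Ī = 78 507 mm⁴.
Web plate: 8 × 160, A = 1 280 mm², y = 96 mm, Ī = 2 730 667 mm⁴.
Top plate: 200 × 24, A = 4 800 mm², y = 188 mm, Ī = 230 400 mm⁴.
Centroid: ȳ = ΣA·y / ΣA = 108.1 mm.
Transfer each piece to the centroidal x-axis using Ī + A·d² with d = y − 108.1:
  bottom plate: d = -100.1 mm → contributes +36 926 785 mm⁴
  web plate: d = -12.07 mm → contributes +2 917 007 mm⁴
  top plate: d = 79.93 mm → contributes +30 900 060 mm⁴
Total I = 70 743 851 mm⁴.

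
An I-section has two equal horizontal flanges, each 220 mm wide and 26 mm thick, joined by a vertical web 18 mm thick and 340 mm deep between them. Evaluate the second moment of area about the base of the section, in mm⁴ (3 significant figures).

Treat the section as a set of non-overlapping primitives; coordinates are from the bounding-box lower-left.
Bottom flange: 220 × 26, A = 5 720 mm², y = 13 mm, Ī = 322 227 mm⁴.
Web: 18 × 340, A = 6 120 mm², y = 196 mm, Ī = 58 956 000 mm⁴.
Top flange: 220 × 26, A = 5 720 mm², y = 379 mm, Ī = 322 227 mm⁴.
Transfer each piece to a horizontal axis along the bottom face using Ī + A·d² with d = y − 0:
  bottom flange: d = 13 mm → contributes +1 288 907 mm⁴
  web: d = 196 mm → contributes +294 061 920 mm⁴
  top flange: d = 379 mm → contributes +821 948 747 mm⁴
Total I = 1 117 299 573 mm⁴.

I_base ≈ 1.12 × 10⁹ mm⁴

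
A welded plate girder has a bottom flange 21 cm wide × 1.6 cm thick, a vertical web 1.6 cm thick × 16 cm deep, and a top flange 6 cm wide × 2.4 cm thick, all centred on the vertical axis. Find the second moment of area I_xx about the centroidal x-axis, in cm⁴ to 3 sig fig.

Treat the section as a set of non-overlapping primitives; coordinates are from the bounding-box lower-left.
Bottom plate: 21 × 1.6, A = 33.6 cm², y = 0.8 cm, Ī = 7.168 cm⁴.
Web plate: 1.6 × 16, A = 25.6 cm², y = 9.6 cm, Ī = 546.13 cm⁴.
Top plate: 6 × 2.4, A = 14.4 cm², y = 18.8 cm, Ī = 6.912 cm⁴.
Centroid: ȳ = ΣA·y / ΣA = 7.3826 cm.
Transfer each piece to the centroidal x-axis using Ī + A·d² with d = y − 7.3826:
  bottom plate: d = -6.5826 cm → contributes +1463.1 cm⁴
  web plate: d = 2.2174 cm → contributes +672 cm⁴
  top plate: d = 11.417 cm → contributes +1884.1 cm⁴
Total I = 4019.1 cm⁴.

I_xx ≈ 4020 cm⁴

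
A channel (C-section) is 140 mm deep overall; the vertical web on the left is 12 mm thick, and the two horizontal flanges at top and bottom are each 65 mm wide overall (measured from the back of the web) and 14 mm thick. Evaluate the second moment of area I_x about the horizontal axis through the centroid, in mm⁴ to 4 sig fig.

I_x ≈ 8.658 × 10⁶ mm⁴

Decompose the section into non-overlapping parts with the origin at the bottom-left of its bounding rectangle.
Web: 12 × 140, A = 1 680 mm², y = 70 mm, Ī = 2 744 000 mm⁴.
Top flange (beyond web): 53 × 14, A = 742 mm², y = 133 mm, Ī = 12119.3 mm⁴.
Bottom flange (beyond web): 53 × 14, A = 742 mm², y = 7 mm, Ī = 12119.3 mm⁴.
By symmetry the centroid is at mid-height, ȳ = 70 mm.
Transfer each piece to the horizontal axis through the centroid using Ī + A·d² with d = y − 70:
  web: d = 0 mm → contributes +2 744 000 mm⁴
  top flange (beyond web): d = 63 mm → contributes +2 957 117 mm⁴
  bottom flange (beyond web): d = -63 mm → contributes +2 957 117 mm⁴
Total I = 8 658 235 mm⁴.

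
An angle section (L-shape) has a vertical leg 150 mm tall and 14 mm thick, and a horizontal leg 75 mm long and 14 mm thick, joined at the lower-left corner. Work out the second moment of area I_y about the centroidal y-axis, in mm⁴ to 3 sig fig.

I_y ≈ 1.15 × 10⁶ mm⁴

Split into non-overlapping primitives; take the origin at the lower-left of the bounding box.
Vertical leg: 14 × 150, A = 2 100 mm², x = 7 mm, Ī = 34 300 mm⁴.
Horizontal leg (remainder): 61 × 14, A = 854 mm², x = 44.5 mm, Ī = 264 811 mm⁴.
Centroid: x̄ = ΣA·x / ΣA = 17.841 mm.
Transfer each piece to the centroidal y-axis using Ī + A·d² with d = x − 17.841:
  vertical leg: d = -10.841 mm → contributes +281 118 mm⁴
  horizontal leg (remainder): d = 26.659 mm → contributes +871 740 mm⁴
Total I = 1 152 858 mm⁴.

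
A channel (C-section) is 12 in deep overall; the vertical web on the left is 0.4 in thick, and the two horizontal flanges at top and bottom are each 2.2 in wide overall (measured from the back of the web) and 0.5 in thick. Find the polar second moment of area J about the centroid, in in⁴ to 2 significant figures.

Treat the section as a set of non-overlapping primitives; coordinates are from the bounding-box lower-left.
Web: 0.4 × 12, A = 4.8 in², y = 6 in, Ī = 57.6 in⁴.
Top flange (beyond web): 1.8 × 0.5, A = 0.9 in², y = 11.75 in, Ī = 0.01875 in⁴.
Bottom flange (beyond web): 1.8 × 0.5, A = 0.9 in², y = 0.25 in, Ī = 0.01875 in⁴.
By symmetry the centroid is at mid-height, ȳ = 6 in.
Transfer each piece to the centroidal x-axis using Ī + A·d² with d = y − 6:
  web: d = 0 in → contributes +57.6 in⁴
  top flange (beyond web): d = 5.75 in → contributes +29.78 in⁴
  bottom flange (beyond web): d = -5.75 in → contributes +29.78 in⁴
Total I = 117.2 in⁴.
For the y-axis: x̄ = 0.5 in.
Repeating about the centroidal y-axis gives I_y = 2.134 in⁴.
Polar second moment: J = I_x + I_y = 119.3 in⁴.

J ≈ 120 in⁴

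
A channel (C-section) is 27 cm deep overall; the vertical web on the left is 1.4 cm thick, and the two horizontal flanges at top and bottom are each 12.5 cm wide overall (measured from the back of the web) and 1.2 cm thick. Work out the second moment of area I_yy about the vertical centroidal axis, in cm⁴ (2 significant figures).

I_yy ≈ 890 cm⁴

Break the section into simple shapes (no overlaps), measuring from the bottom-left corner of the bounding box.
Web: 1.4 × 27, A = 37.8 cm², x = 0.7 cm, Ī = 6.174 cm⁴.
Top flange (beyond web): 11.1 × 1.2, A = 13.32 cm², x = 6.95 cm, Ī = 136.8 cm⁴.
Bottom flange (beyond web): 11.1 × 1.2, A = 13.32 cm², x = 6.95 cm, Ī = 136.8 cm⁴.
Centroid: x̄ = ΣA·x / ΣA = 3.284 cm.
Transfer each piece to the vertical centroidal axis using Ī + A·d² with d = x − 3.284:
  web: d = -2.584 cm → contributes +258.5 cm⁴
  top flange (beyond web): d = 3.666 cm → contributes +315.8 cm⁴
  bottom flange (beyond web): d = 3.666 cm → contributes +315.8 cm⁴
Total I = 890.1 cm⁴.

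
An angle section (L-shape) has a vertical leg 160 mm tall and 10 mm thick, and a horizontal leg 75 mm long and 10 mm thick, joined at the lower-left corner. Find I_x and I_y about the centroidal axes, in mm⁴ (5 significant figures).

Decompose the section into non-overlapping parts with the origin at the bottom-left of its bounding rectangle.
Vertical leg: 10 × 160, A = 1 600 mm², y = 80 mm, Ī = 3 413 333 mm⁴.
Horizontal leg (remainder): 65 × 10, A = 650 mm², y = 5 mm, Ī = 5416.667 mm⁴.
Centroid: ȳ = ΣA·y / ΣA = 58.33333 mm.
Transfer each piece to the centroidal x-axis using Ī + A·d² with d = y − 58.33333:
  vertical leg: d = 21.66667 mm → contributes +4 164 444 mm⁴
  horizontal leg (remainder): d = -53.33333 mm → contributes +1 854 306 mm⁴
Total I = 6 018 750 mm⁴.
For the y-axis: x̄ = 15.83333 mm.
Repeating about the centroidal y-axis gives I_y = 892187.5 mm⁴.

I_x ≈ 6.0188 × 10⁶ mm⁴, I_y ≈ 8.9219 × 10⁵ mm⁴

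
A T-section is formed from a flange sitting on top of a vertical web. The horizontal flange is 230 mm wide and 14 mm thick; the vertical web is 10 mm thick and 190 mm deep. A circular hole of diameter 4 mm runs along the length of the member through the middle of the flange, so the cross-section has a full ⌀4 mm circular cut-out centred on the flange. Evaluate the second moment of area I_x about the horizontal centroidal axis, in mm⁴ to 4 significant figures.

Split into non-overlapping primitives; take the origin at the lower-left of the bounding box.
Flange: 230 × 14, A = 3 220 mm², y = 197 mm, Ī = 52593.3 mm⁴.
Web: 10 × 190, A = 1 900 mm², y = 95 mm, Ī = 5 715 833 mm⁴.
Hole (subtracted): ⌀4, A = 12.5664 mm², y = 197 mm, Ī = 12.5664 mm⁴.
Centroid: ȳ = ΣA·y / ΣA = 159.055 mm.
Transfer each piece to the horizontal centroidal axis using Ī + A·d² with d = y − 159.055:
  flange: d = 37.9447 mm → contributes +4 688 748 mm⁴
  web: d = -64.0553 mm → contributes +13 511 690 mm⁴
  hole: d = 37.9447 mm → contributes −18105.6 mm⁴
Total I = 18 182 333 mm⁴.

I_x ≈ 1.818 × 10⁷ mm⁴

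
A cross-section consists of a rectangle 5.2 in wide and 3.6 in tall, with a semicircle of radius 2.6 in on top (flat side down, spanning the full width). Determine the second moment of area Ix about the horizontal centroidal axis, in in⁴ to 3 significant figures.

Decompose the section into non-overlapping parts with the origin at the bottom-left of its bounding rectangle.
Rectangular body: 5.2 × 3.6, A = 18.72 in², y = 1.8 in, Ī = 20.218 in⁴.
Semicircular cap: semicircle r = 2.6, A = 10.619 in², y = 4.7035 in, Ī = 5.0156 in⁴.
Centroid: ȳ = ΣA·y / ΣA = 2.8509 in.
Transfer each piece to the horizontal centroidal axis using Ī + A·d² with d = y − 2.8509:
  rectangular body: d = -1.0509 in → contributes +40.89 in⁴
  semicircular cap: d = 1.8526 in → contributes +41.46 in⁴
Total I = 82.351 in⁴.

Ix ≈ 82.4 in⁴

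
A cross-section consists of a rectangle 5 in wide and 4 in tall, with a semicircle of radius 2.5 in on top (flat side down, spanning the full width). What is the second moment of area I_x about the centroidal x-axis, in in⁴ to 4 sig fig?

Decompose the section into non-overlapping parts with the origin at the bottom-left of its bounding rectangle.
Rectangular body: 5 × 4, A = 20 in², y = 2 in, Ī = 26.6667 in⁴.
Semicircular cap: semicircle r = 2.5, A = 9.81748 in², y = 5.06103 in, Ī = 4.28738 in⁴.
Centroid: ȳ = ΣA·y / ΣA = 3.00785 in.
Transfer each piece to the centroidal x-axis using Ī + A·d² with d = y − 3.00785:
  rectangular body: d = -1.00785 in → contributes +46.982 in⁴
  semicircular cap: d = 2.05318 in → contributes +45.6734 in⁴
Total I = 92.6554 in⁴.

I_x ≈ 92.66 in⁴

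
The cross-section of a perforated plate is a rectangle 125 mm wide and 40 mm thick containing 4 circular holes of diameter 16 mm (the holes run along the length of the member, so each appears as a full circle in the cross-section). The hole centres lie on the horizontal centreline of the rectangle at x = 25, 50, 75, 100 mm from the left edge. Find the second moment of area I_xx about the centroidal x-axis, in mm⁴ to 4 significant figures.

Break the section into simple shapes (no overlaps), measuring from the bottom-left corner of the bounding box.
Plate: 125 × 40, A = 5 000 mm², y = 20 mm, Ī = 666 667 mm⁴.
Hole 1 (subtracted): ⌀16, A = 201.062 mm², y = 20 mm, Ī = 3216.99 mm⁴.
Hole 2 (subtracted): ⌀16, A = 201.062 mm², y = 20 mm, Ī = 3216.99 mm⁴.
Hole 3 (subtracted): ⌀16, A = 201.062 mm², y = 20 mm, Ī = 3216.99 mm⁴.
Hole 4 (subtracted): ⌀16, A = 201.062 mm², y = 20 mm, Ī = 3216.99 mm⁴.
By symmetry the centroid is at mid-height, ȳ = 20 mm.
All pieces are centred on the centroidal x-axis, so I = ΣĪ (holes subtracted) = 653 799 mm⁴.

I_xx ≈ 6.538 × 10⁵ mm⁴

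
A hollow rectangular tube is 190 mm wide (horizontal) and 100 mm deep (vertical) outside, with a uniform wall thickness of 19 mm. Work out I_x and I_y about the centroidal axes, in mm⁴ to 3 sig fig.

I_x ≈ 1.28 × 10⁷ mm⁴, I_y ≈ 3.90 × 10⁷ mm⁴

Break the section into simple shapes (no overlaps), measuring from the bottom-left corner of the bounding box.
Outer rectangle: 190 × 100, A = 19 000 mm², y = 50 mm, Ī = 15 833 333 mm⁴.
Inner void (subtracted): 152 × 62, A = 9 424 mm², y = 50 mm, Ī = 3 018 821 mm⁴.
By symmetry the centroid is at mid-height, ȳ = 50 mm.
All pieces are centred on the centroidal x-axis, so I = ΣĪ (holes subtracted) = 12 814 512 mm⁴.
Repeating about the centroidal y-axis gives I_y = 39 013 992 mm⁴.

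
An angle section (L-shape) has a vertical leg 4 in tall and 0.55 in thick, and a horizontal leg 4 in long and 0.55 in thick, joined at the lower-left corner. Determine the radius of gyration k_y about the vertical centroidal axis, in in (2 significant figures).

Treat the section as a set of non-overlapping primitives; coordinates are from the bounding-box lower-left.
Vertical leg: 0.55 × 4, A = 2.2 in², x = 0.275 in, Ī = 0.05546 in⁴.
Horizontal leg (remainder): 3.45 × 0.55, A = 1.898 in², x = 2.275 in, Ī = 1.882 in⁴.
Centroid: x̄ = ΣA·x / ΣA = 1.201 in.
Transfer each piece to the vertical centroidal axis using Ī + A·d² with d = x − 1.201:
  vertical leg: d = -0.9262 in → contributes +1.943 in⁴
  horizontal leg (remainder): d = 1.074 in → contributes +4.07 in⁴
Total I = 6.013 in⁴.
Radius of gyration: k = √(I/A) = √(6.013 / 4.098) = 1.211 in.

k_y ≈ 1.2 in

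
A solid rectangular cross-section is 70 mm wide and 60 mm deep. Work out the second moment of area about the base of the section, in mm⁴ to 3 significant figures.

I_base ≈ 5.04 × 10⁶ mm⁴

The section: 70 × 60, A = 4 200 mm², y = 30 mm, Ī = 1 260 000 mm⁴.
Transfer it to a horizontal axis along the bottom face using Ī + A·d² with d = y − 0:
  the section: d = 30 mm → contributes +5 040 000 mm⁴
Total I = 5 040 000 mm⁴.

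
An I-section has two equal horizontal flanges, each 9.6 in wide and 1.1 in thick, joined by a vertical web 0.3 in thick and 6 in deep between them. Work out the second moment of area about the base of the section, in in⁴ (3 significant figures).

I_base ≈ 659 in⁴

Split into non-overlapping primitives; take the origin at the lower-left of the bounding box.
Bottom flange: 9.6 × 1.1, A = 10.56 in², y = 0.55 in, Ī = 1.0648 in⁴.
Web: 0.3 × 6, A = 1.8 in², y = 4.1 in, Ī = 5.4 in⁴.
Top flange: 9.6 × 1.1, A = 10.56 in², y = 7.65 in, Ī = 1.0648 in⁴.
Transfer each piece to the base of the section using Ī + A·d² with d = y − 0:
  bottom flange: d = 0.55 in → contributes +4.2592 in⁴
  web: d = 4.1 in → contributes +35.658 in⁴
  top flange: d = 7.65 in → contributes +619.06 in⁴
Total I = 658.98 in⁴.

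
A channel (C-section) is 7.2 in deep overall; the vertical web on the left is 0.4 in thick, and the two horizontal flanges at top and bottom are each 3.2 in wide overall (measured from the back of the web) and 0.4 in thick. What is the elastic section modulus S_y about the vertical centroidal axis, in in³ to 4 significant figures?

Treat the section as a set of non-overlapping primitives; coordinates are from the bounding-box lower-left.
Web: 0.4 × 7.2, A = 2.88 in², x = 0.2 in, Ī = 0.0384 in⁴.
Top flange (beyond web): 2.8 × 0.4, A = 1.12 in², x = 1.8 in, Ī = 0.731733 in⁴.
Bottom flange (beyond web): 2.8 × 0.4, A = 1.12 in², x = 1.8 in, Ī = 0.731733 in⁴.
Centroid: x̄ = ΣA·x / ΣA = 0.9 in.
Transfer each piece to the vertical centroidal axis using Ī + A·d² with d = x − 0.9:
  web: d = -0.7 in → contributes +1.4496 in⁴
  top flange (beyond web): d = 0.9 in → contributes +1.63893 in⁴
  bottom flange (beyond web): d = 0.9 in → contributes +1.63893 in⁴
Total I = 4.72747 in⁴.
Extreme fibre distance c = 2.3 in; S = I/c = 2.05542 in³.

S_y ≈ 2.055 in³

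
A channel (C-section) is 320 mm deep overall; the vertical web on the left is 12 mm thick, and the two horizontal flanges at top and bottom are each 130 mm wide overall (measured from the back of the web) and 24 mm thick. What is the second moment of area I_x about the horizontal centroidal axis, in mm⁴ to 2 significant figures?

I_x ≈ 1.6 × 10⁸ mm⁴

Decompose the section into non-overlapping parts with the origin at the bottom-left of its bounding rectangle.
Web: 12 × 320, A = 3 840 mm², y = 160 mm, Ī = 32 768 000 mm⁴.
Top flange (beyond web): 118 × 24, A = 2 832 mm², y = 308 mm, Ī = 135 936 mm⁴.
Bottom flange (beyond web): 118 × 24, A = 2 832 mm², y = 12 mm, Ī = 135 936 mm⁴.
By symmetry the centroid is at mid-height, ȳ = 160 mm.
Transfer each piece to the horizontal centroidal axis using Ī + A·d² with d = y − 160:
  web: d = 0 mm → contributes +32 768 000 mm⁴
  top flange (beyond web): d = 148 mm → contributes +62 168 064 mm⁴
  bottom flange (beyond web): d = -148 mm → contributes +62 168 064 mm⁴
Total I = 157 104 128 mm⁴.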